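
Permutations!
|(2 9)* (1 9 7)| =4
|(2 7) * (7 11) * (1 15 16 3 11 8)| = |(1 15 16 3 11 7 2 8)| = 8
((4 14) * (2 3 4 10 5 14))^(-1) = (2 4 3)(5 10 14)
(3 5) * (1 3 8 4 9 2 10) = (1 3 5 8 4 9 2 10) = [0, 3, 10, 5, 9, 8, 6, 7, 4, 2, 1]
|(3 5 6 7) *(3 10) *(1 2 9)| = 15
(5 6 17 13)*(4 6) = (4 6 17 13 5) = [0, 1, 2, 3, 6, 4, 17, 7, 8, 9, 10, 11, 12, 5, 14, 15, 16, 13]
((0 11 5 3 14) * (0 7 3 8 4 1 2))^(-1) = ((0 11 5 8 4 1 2)(3 14 7))^(-1) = (0 2 1 4 8 5 11)(3 7 14)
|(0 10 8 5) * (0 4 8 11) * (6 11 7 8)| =8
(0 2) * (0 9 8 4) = (0 2 9 8 4) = [2, 1, 9, 3, 0, 5, 6, 7, 4, 8]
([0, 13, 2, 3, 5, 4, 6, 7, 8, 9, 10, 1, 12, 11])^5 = (1 11 13)(4 5)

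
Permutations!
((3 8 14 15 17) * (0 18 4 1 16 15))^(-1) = (0 14 8 3 17 15 16 1 4 18)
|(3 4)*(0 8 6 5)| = |(0 8 6 5)(3 4)| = 4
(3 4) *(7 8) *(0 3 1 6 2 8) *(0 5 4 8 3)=(1 6 2 3 8 7 5 4)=[0, 6, 3, 8, 1, 4, 2, 5, 7]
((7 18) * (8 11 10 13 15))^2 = (18)(8 10 15 11 13)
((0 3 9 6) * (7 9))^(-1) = (0 6 9 7 3)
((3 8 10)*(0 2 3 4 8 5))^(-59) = (0 2 3 5)(4 8 10)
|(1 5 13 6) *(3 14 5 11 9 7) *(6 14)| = 6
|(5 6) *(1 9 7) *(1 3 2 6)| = |(1 9 7 3 2 6 5)| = 7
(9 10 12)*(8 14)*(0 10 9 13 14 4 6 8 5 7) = (0 10 12 13 14 5 7)(4 6 8) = [10, 1, 2, 3, 6, 7, 8, 0, 4, 9, 12, 11, 13, 14, 5]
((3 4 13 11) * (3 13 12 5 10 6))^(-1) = ((3 4 12 5 10 6)(11 13))^(-1) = (3 6 10 5 12 4)(11 13)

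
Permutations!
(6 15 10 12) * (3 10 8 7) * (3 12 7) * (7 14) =(3 10 14 7 12 6 15 8) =[0, 1, 2, 10, 4, 5, 15, 12, 3, 9, 14, 11, 6, 13, 7, 8]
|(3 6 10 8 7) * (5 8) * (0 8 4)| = |(0 8 7 3 6 10 5 4)| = 8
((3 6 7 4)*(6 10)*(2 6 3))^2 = ((2 6 7 4)(3 10))^2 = (10)(2 7)(4 6)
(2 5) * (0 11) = (0 11)(2 5) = [11, 1, 5, 3, 4, 2, 6, 7, 8, 9, 10, 0]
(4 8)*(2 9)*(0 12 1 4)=(0 12 1 4 8)(2 9)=[12, 4, 9, 3, 8, 5, 6, 7, 0, 2, 10, 11, 1]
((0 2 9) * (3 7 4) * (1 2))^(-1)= (0 9 2 1)(3 4 7)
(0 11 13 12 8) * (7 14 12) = (0 11 13 7 14 12 8) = [11, 1, 2, 3, 4, 5, 6, 14, 0, 9, 10, 13, 8, 7, 12]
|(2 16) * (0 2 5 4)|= 5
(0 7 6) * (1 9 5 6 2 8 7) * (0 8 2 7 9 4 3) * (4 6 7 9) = (0 1 6 8 4 3)(5 7 9) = [1, 6, 2, 0, 3, 7, 8, 9, 4, 5]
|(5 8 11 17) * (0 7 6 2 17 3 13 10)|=|(0 7 6 2 17 5 8 11 3 13 10)|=11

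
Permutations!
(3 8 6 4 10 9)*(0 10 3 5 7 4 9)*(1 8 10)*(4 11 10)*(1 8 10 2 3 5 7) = (0 8 6 9 7 11 2 3 4 5 1 10) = [8, 10, 3, 4, 5, 1, 9, 11, 6, 7, 0, 2]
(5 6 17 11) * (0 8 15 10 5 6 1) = (0 8 15 10 5 1)(6 17 11) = [8, 0, 2, 3, 4, 1, 17, 7, 15, 9, 5, 6, 12, 13, 14, 10, 16, 11]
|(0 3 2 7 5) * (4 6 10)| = 15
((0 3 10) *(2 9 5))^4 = (0 3 10)(2 9 5)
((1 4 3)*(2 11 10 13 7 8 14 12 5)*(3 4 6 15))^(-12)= ((1 6 15 3)(2 11 10 13 7 8 14 12 5))^(-12)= (15)(2 14 13)(5 8 10)(7 11 12)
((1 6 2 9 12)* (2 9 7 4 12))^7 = ((1 6 9 2 7 4 12))^7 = (12)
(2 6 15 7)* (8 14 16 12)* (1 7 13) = (1 7 2 6 15 13)(8 14 16 12) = [0, 7, 6, 3, 4, 5, 15, 2, 14, 9, 10, 11, 8, 1, 16, 13, 12]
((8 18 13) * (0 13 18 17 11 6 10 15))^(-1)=(18)(0 15 10 6 11 17 8 13)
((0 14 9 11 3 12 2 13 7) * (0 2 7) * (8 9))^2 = ((0 14 8 9 11 3 12 7 2 13))^2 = (0 8 11 12 2)(3 7 13 14 9)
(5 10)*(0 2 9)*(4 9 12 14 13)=[2, 1, 12, 3, 9, 10, 6, 7, 8, 0, 5, 11, 14, 4, 13]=(0 2 12 14 13 4 9)(5 10)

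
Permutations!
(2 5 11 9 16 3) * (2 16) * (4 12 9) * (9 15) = [0, 1, 5, 16, 12, 11, 6, 7, 8, 2, 10, 4, 15, 13, 14, 9, 3] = (2 5 11 4 12 15 9)(3 16)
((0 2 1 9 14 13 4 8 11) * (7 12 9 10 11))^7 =(14)(0 1 11 2 10)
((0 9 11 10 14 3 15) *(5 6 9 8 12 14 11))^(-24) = ((0 8 12 14 3 15)(5 6 9)(10 11))^(-24) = (15)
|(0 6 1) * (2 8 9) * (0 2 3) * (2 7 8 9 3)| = 6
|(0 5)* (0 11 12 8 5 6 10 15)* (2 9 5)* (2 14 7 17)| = 36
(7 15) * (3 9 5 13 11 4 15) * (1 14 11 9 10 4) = (1 14 11)(3 10 4 15 7)(5 13 9) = [0, 14, 2, 10, 15, 13, 6, 3, 8, 5, 4, 1, 12, 9, 11, 7]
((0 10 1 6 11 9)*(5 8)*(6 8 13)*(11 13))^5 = ((0 10 1 8 5 11 9)(6 13))^5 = (0 11 8 10 9 5 1)(6 13)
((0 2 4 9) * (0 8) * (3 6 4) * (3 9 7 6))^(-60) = (9)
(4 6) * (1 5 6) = [0, 5, 2, 3, 1, 6, 4] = (1 5 6 4)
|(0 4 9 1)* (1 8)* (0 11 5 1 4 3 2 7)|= 12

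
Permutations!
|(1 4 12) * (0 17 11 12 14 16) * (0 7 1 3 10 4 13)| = |(0 17 11 12 3 10 4 14 16 7 1 13)| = 12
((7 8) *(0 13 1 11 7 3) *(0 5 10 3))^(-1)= (0 8 7 11 1 13)(3 10 5)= ((0 13 1 11 7 8)(3 5 10))^(-1)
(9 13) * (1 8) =(1 8)(9 13) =[0, 8, 2, 3, 4, 5, 6, 7, 1, 13, 10, 11, 12, 9]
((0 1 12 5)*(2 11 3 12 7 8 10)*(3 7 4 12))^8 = ((0 1 4 12 5)(2 11 7 8 10))^8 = (0 12 1 5 4)(2 8 11 10 7)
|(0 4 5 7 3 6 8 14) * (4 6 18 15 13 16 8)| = |(0 6 4 5 7 3 18 15 13 16 8 14)| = 12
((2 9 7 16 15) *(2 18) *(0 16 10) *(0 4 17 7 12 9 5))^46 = ((0 16 15 18 2 5)(4 17 7 10)(9 12))^46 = (0 2 15)(4 7)(5 18 16)(10 17)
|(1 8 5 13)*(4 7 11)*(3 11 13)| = |(1 8 5 3 11 4 7 13)| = 8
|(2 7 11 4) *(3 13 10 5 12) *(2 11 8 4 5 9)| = |(2 7 8 4 11 5 12 3 13 10 9)| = 11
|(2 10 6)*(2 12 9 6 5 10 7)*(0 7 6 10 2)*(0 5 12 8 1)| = |(0 7 5 2 6 8 1)(9 10 12)| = 21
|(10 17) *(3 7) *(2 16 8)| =|(2 16 8)(3 7)(10 17)| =6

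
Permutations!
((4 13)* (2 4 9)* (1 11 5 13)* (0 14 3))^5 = ((0 14 3)(1 11 5 13 9 2 4))^5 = (0 3 14)(1 2 13 11 4 9 5)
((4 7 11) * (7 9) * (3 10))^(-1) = (3 10)(4 11 7 9)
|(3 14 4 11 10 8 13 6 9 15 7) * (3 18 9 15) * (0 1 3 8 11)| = 70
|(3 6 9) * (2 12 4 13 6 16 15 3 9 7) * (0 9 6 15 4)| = |(0 9 6 7 2 12)(3 16 4 13 15)| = 30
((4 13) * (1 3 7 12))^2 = (13)(1 7)(3 12)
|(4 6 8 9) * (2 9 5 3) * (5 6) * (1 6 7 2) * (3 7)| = 20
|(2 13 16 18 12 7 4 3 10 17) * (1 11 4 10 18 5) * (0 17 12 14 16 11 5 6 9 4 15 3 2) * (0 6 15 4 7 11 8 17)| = |(1 5)(2 13 8 17 6 9 7 10 12 11 4)(3 18 14 16 15)| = 110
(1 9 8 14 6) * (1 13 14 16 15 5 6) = (1 9 8 16 15 5 6 13 14) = [0, 9, 2, 3, 4, 6, 13, 7, 16, 8, 10, 11, 12, 14, 1, 5, 15]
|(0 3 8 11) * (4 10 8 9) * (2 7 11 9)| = 20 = |(0 3 2 7 11)(4 10 8 9)|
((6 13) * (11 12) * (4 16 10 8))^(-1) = (4 8 10 16)(6 13)(11 12)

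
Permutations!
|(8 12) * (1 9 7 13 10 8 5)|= |(1 9 7 13 10 8 12 5)|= 8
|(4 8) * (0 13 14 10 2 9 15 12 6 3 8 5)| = |(0 13 14 10 2 9 15 12 6 3 8 4 5)| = 13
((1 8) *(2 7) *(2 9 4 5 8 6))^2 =((1 6 2 7 9 4 5 8))^2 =(1 2 9 5)(4 8 6 7)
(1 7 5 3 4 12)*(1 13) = (1 7 5 3 4 12 13) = [0, 7, 2, 4, 12, 3, 6, 5, 8, 9, 10, 11, 13, 1]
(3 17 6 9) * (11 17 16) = (3 16 11 17 6 9) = [0, 1, 2, 16, 4, 5, 9, 7, 8, 3, 10, 17, 12, 13, 14, 15, 11, 6]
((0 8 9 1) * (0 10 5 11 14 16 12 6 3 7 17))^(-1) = (0 17 7 3 6 12 16 14 11 5 10 1 9 8)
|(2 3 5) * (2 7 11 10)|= |(2 3 5 7 11 10)|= 6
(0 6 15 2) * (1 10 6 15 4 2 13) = (0 15 13 1 10 6 4 2) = [15, 10, 0, 3, 2, 5, 4, 7, 8, 9, 6, 11, 12, 1, 14, 13]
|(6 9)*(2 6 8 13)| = |(2 6 9 8 13)| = 5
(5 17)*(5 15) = (5 17 15) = [0, 1, 2, 3, 4, 17, 6, 7, 8, 9, 10, 11, 12, 13, 14, 5, 16, 15]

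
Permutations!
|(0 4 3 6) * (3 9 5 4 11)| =12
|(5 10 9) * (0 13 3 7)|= |(0 13 3 7)(5 10 9)|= 12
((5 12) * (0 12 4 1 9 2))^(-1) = (0 2 9 1 4 5 12)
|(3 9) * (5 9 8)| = |(3 8 5 9)| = 4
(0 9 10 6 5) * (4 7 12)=(0 9 10 6 5)(4 7 12)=[9, 1, 2, 3, 7, 0, 5, 12, 8, 10, 6, 11, 4]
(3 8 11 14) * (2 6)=(2 6)(3 8 11 14)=[0, 1, 6, 8, 4, 5, 2, 7, 11, 9, 10, 14, 12, 13, 3]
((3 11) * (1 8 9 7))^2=(11)(1 9)(7 8)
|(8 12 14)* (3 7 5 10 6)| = |(3 7 5 10 6)(8 12 14)| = 15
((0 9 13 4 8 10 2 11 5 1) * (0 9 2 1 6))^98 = ((0 2 11 5 6)(1 9 13 4 8 10))^98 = (0 5 2 6 11)(1 13 8)(4 10 9)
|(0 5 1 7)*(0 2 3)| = 6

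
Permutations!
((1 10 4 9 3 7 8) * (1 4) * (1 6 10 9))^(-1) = ((1 9 3 7 8 4)(6 10))^(-1) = (1 4 8 7 3 9)(6 10)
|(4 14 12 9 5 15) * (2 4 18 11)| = 9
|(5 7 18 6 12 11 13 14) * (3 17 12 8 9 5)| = |(3 17 12 11 13 14)(5 7 18 6 8 9)| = 6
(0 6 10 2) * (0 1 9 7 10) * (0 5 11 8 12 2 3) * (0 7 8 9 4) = [6, 4, 1, 7, 0, 11, 5, 10, 12, 8, 3, 9, 2] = (0 6 5 11 9 8 12 2 1 4)(3 7 10)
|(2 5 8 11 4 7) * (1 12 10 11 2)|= |(1 12 10 11 4 7)(2 5 8)|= 6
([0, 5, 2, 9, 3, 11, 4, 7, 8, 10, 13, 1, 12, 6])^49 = [0, 5, 2, 9, 3, 11, 4, 7, 8, 10, 13, 1, 12, 6]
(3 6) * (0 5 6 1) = (0 5 6 3 1) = [5, 0, 2, 1, 4, 6, 3]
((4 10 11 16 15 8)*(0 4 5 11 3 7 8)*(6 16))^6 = ((0 4 10 3 7 8 5 11 6 16 15))^6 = (0 5 4 11 10 6 3 16 7 15 8)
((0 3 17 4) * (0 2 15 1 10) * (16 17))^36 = (17) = ((0 3 16 17 4 2 15 1 10))^36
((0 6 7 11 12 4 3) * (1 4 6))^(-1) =((0 1 4 3)(6 7 11 12))^(-1) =(0 3 4 1)(6 12 11 7)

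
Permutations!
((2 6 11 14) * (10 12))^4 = ((2 6 11 14)(10 12))^4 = (14)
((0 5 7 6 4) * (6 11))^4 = (0 6 7)(4 11 5)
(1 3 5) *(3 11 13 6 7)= (1 11 13 6 7 3 5)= [0, 11, 2, 5, 4, 1, 7, 3, 8, 9, 10, 13, 12, 6]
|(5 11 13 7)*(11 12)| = |(5 12 11 13 7)| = 5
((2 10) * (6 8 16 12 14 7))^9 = ((2 10)(6 8 16 12 14 7))^9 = (2 10)(6 12)(7 16)(8 14)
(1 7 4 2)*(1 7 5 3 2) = (1 5 3 2 7 4) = [0, 5, 7, 2, 1, 3, 6, 4]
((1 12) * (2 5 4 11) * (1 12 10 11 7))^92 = ((12)(1 10 11 2 5 4 7))^92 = (12)(1 10 11 2 5 4 7)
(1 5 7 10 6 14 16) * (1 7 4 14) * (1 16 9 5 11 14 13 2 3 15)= (1 11 14 9 5 4 13 2 3 15)(6 16 7 10)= [0, 11, 3, 15, 13, 4, 16, 10, 8, 5, 6, 14, 12, 2, 9, 1, 7]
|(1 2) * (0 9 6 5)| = |(0 9 6 5)(1 2)| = 4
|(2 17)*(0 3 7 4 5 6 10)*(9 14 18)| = 42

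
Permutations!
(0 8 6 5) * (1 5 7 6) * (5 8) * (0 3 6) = (0 5 3 6 7)(1 8) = [5, 8, 2, 6, 4, 3, 7, 0, 1]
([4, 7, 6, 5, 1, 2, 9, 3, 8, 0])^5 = (0 5 4 2 1 6 7 9 3)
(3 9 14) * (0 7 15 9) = (0 7 15 9 14 3) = [7, 1, 2, 0, 4, 5, 6, 15, 8, 14, 10, 11, 12, 13, 3, 9]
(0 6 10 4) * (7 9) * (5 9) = (0 6 10 4)(5 9 7) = [6, 1, 2, 3, 0, 9, 10, 5, 8, 7, 4]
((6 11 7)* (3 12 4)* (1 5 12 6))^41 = ((1 5 12 4 3 6 11 7))^41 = (1 5 12 4 3 6 11 7)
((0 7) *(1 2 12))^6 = ((0 7)(1 2 12))^6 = (12)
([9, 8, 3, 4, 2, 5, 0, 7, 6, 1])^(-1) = [6, 9, 4, 2, 3, 5, 8, 7, 1, 0]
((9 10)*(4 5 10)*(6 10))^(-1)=(4 9 10 6 5)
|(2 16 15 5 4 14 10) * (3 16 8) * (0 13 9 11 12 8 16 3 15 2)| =|(0 13 9 11 12 8 15 5 4 14 10)(2 16)| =22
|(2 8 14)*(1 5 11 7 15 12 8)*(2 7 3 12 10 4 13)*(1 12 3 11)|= |(1 5)(2 12 8 14 7 15 10 4 13)|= 18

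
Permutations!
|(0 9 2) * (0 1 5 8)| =|(0 9 2 1 5 8)| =6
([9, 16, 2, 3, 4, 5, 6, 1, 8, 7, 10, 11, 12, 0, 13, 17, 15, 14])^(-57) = [17, 0, 2, 3, 4, 5, 6, 13, 8, 14, 10, 11, 12, 15, 16, 7, 9, 1]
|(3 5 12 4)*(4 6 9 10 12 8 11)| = |(3 5 8 11 4)(6 9 10 12)| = 20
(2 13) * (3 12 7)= [0, 1, 13, 12, 4, 5, 6, 3, 8, 9, 10, 11, 7, 2]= (2 13)(3 12 7)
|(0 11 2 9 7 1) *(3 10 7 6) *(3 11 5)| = 12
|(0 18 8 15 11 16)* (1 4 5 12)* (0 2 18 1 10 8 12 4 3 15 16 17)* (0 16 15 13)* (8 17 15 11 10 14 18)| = 84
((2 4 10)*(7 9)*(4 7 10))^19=(2 10 9 7)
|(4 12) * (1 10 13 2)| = |(1 10 13 2)(4 12)| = 4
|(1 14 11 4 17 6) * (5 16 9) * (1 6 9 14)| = 7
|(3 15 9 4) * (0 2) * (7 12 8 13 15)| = 8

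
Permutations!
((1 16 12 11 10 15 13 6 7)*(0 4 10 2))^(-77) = (0 1 10 12 13 2 7 4 16 15 11 6)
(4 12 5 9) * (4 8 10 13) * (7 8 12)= (4 7 8 10 13)(5 9 12)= [0, 1, 2, 3, 7, 9, 6, 8, 10, 12, 13, 11, 5, 4]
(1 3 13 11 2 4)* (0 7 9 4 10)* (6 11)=[7, 3, 10, 13, 1, 5, 11, 9, 8, 4, 0, 2, 12, 6]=(0 7 9 4 1 3 13 6 11 2 10)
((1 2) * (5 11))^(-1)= (1 2)(5 11)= ((1 2)(5 11))^(-1)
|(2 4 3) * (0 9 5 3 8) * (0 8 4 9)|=|(2 9 5 3)|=4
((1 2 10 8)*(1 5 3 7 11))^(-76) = ((1 2 10 8 5 3 7 11))^(-76) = (1 5)(2 3)(7 10)(8 11)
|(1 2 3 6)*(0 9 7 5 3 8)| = |(0 9 7 5 3 6 1 2 8)| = 9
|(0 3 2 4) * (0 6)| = |(0 3 2 4 6)| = 5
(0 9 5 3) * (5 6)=(0 9 6 5 3)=[9, 1, 2, 0, 4, 3, 5, 7, 8, 6]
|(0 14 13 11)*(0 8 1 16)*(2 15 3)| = |(0 14 13 11 8 1 16)(2 15 3)| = 21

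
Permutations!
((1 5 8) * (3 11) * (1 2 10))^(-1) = (1 10 2 8 5)(3 11)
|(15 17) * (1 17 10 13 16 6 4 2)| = |(1 17 15 10 13 16 6 4 2)| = 9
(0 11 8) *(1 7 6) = (0 11 8)(1 7 6) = [11, 7, 2, 3, 4, 5, 1, 6, 0, 9, 10, 8]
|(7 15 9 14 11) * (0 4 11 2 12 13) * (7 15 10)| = 18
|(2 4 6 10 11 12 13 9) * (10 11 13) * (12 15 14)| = 10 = |(2 4 6 11 15 14 12 10 13 9)|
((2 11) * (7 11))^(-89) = ((2 7 11))^(-89) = (2 7 11)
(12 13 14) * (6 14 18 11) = (6 14 12 13 18 11) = [0, 1, 2, 3, 4, 5, 14, 7, 8, 9, 10, 6, 13, 18, 12, 15, 16, 17, 11]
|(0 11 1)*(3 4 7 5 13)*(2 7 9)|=21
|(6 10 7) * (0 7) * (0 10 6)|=|(10)(0 7)|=2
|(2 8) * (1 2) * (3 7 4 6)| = 12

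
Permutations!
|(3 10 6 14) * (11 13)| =4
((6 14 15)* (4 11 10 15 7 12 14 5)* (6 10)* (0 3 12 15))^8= ((0 3 12 14 7 15 10)(4 11 6 5))^8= (0 3 12 14 7 15 10)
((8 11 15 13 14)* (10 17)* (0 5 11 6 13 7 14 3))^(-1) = ((0 5 11 15 7 14 8 6 13 3)(10 17))^(-1) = (0 3 13 6 8 14 7 15 11 5)(10 17)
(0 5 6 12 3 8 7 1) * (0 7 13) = (0 5 6 12 3 8 13)(1 7) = [5, 7, 2, 8, 4, 6, 12, 1, 13, 9, 10, 11, 3, 0]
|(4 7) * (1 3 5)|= 6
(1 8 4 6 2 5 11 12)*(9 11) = (1 8 4 6 2 5 9 11 12) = [0, 8, 5, 3, 6, 9, 2, 7, 4, 11, 10, 12, 1]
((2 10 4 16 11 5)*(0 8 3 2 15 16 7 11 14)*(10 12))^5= ((0 8 3 2 12 10 4 7 11 5 15 16 14))^5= (0 10 15 3 7 14 12 5 8 4 16 2 11)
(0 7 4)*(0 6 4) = (0 7)(4 6) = [7, 1, 2, 3, 6, 5, 4, 0]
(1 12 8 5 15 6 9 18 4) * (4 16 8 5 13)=[0, 12, 2, 3, 1, 15, 9, 7, 13, 18, 10, 11, 5, 4, 14, 6, 8, 17, 16]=(1 12 5 15 6 9 18 16 8 13 4)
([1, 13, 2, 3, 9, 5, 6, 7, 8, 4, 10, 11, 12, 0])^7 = (0 1 13)(4 9)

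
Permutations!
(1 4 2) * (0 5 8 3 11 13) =(0 5 8 3 11 13)(1 4 2) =[5, 4, 1, 11, 2, 8, 6, 7, 3, 9, 10, 13, 12, 0]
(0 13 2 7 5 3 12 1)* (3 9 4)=(0 13 2 7 5 9 4 3 12 1)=[13, 0, 7, 12, 3, 9, 6, 5, 8, 4, 10, 11, 1, 2]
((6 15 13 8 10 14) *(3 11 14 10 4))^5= ((3 11 14 6 15 13 8 4))^5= (3 13 14 4 15 11 8 6)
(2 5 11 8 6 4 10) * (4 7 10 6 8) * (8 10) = (2 5 11 4 6 7 8 10) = [0, 1, 5, 3, 6, 11, 7, 8, 10, 9, 2, 4]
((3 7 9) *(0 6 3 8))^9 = (0 7)(3 8)(6 9)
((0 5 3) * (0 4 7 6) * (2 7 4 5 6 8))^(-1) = (0 6)(2 8 7)(3 5)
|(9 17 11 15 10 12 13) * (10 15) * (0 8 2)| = 6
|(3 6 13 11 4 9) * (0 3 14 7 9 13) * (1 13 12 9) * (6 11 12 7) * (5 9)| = |(0 3 11 4 7 1 13 12 5 9 14 6)| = 12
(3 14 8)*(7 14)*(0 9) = (0 9)(3 7 14 8) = [9, 1, 2, 7, 4, 5, 6, 14, 3, 0, 10, 11, 12, 13, 8]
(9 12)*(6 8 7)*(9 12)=[0, 1, 2, 3, 4, 5, 8, 6, 7, 9, 10, 11, 12]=(12)(6 8 7)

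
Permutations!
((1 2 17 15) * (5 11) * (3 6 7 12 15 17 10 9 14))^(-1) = ((17)(1 2 10 9 14 3 6 7 12 15)(5 11))^(-1) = (17)(1 15 12 7 6 3 14 9 10 2)(5 11)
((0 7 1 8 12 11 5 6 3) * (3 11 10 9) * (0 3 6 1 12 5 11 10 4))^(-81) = (0 4 12 7)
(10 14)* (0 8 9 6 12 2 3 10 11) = (0 8 9 6 12 2 3 10 14 11) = [8, 1, 3, 10, 4, 5, 12, 7, 9, 6, 14, 0, 2, 13, 11]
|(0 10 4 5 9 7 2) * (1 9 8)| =9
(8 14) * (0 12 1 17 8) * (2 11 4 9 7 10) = [12, 17, 11, 3, 9, 5, 6, 10, 14, 7, 2, 4, 1, 13, 0, 15, 16, 8] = (0 12 1 17 8 14)(2 11 4 9 7 10)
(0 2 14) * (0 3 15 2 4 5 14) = (0 4 5 14 3 15 2) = [4, 1, 0, 15, 5, 14, 6, 7, 8, 9, 10, 11, 12, 13, 3, 2]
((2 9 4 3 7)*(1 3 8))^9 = (1 7 9 8 3 2 4)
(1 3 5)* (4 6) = (1 3 5)(4 6) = [0, 3, 2, 5, 6, 1, 4]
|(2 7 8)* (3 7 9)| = |(2 9 3 7 8)| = 5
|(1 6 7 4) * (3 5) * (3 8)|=|(1 6 7 4)(3 5 8)|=12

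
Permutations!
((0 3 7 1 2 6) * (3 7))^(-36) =((0 7 1 2 6))^(-36) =(0 6 2 1 7)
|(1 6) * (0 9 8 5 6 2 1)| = 10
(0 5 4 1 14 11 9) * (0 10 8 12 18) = (0 5 4 1 14 11 9 10 8 12 18) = [5, 14, 2, 3, 1, 4, 6, 7, 12, 10, 8, 9, 18, 13, 11, 15, 16, 17, 0]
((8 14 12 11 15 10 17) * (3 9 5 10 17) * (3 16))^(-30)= (17)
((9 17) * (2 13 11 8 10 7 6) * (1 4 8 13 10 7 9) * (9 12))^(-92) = (1 9 10 6 8)(2 7 4 17 12)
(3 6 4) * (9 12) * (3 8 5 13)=(3 6 4 8 5 13)(9 12)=[0, 1, 2, 6, 8, 13, 4, 7, 5, 12, 10, 11, 9, 3]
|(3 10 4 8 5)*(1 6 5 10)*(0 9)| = 12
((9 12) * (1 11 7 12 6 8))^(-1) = (1 8 6 9 12 7 11)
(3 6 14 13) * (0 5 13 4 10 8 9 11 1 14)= (0 5 13 3 6)(1 14 4 10 8 9 11)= [5, 14, 2, 6, 10, 13, 0, 7, 9, 11, 8, 1, 12, 3, 4]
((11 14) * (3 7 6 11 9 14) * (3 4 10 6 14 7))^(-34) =(4 6)(7 9 14)(10 11)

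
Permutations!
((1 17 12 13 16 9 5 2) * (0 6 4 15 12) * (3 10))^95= (0 17 1 2 5 9 16 13 12 15 4 6)(3 10)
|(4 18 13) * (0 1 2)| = |(0 1 2)(4 18 13)| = 3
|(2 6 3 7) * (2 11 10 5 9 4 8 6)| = 9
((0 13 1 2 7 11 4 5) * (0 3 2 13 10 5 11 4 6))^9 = (1 13) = ((0 10 5 3 2 7 4 11 6)(1 13))^9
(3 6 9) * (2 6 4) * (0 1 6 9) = (0 1 6)(2 9 3 4) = [1, 6, 9, 4, 2, 5, 0, 7, 8, 3]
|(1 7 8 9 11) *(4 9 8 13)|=6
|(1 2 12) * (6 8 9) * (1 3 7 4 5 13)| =24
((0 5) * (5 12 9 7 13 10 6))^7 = ((0 12 9 7 13 10 6 5))^7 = (0 5 6 10 13 7 9 12)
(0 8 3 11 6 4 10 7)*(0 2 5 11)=(0 8 3)(2 5 11 6 4 10 7)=[8, 1, 5, 0, 10, 11, 4, 2, 3, 9, 7, 6]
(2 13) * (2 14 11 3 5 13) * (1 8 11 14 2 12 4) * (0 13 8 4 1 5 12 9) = [13, 4, 9, 12, 5, 8, 6, 7, 11, 0, 10, 3, 1, 2, 14] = (14)(0 13 2 9)(1 4 5 8 11 3 12)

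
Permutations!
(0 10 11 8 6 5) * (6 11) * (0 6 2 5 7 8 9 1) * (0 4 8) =[10, 4, 5, 3, 8, 6, 7, 0, 11, 1, 2, 9] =(0 10 2 5 6 7)(1 4 8 11 9)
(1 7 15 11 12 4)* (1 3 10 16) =(1 7 15 11 12 4 3 10 16) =[0, 7, 2, 10, 3, 5, 6, 15, 8, 9, 16, 12, 4, 13, 14, 11, 1]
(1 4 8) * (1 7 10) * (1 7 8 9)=(1 4 9)(7 10)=[0, 4, 2, 3, 9, 5, 6, 10, 8, 1, 7]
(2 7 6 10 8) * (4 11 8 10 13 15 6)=[0, 1, 7, 3, 11, 5, 13, 4, 2, 9, 10, 8, 12, 15, 14, 6]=(2 7 4 11 8)(6 13 15)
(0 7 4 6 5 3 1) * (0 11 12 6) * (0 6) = (0 7 4 6 5 3 1 11 12) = [7, 11, 2, 1, 6, 3, 5, 4, 8, 9, 10, 12, 0]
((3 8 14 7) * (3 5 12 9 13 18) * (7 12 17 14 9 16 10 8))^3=(3 17 16 9)(5 12 8 18)(7 14 10 13)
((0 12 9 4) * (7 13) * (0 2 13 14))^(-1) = ((0 12 9 4 2 13 7 14))^(-1) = (0 14 7 13 2 4 9 12)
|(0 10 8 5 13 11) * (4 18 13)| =|(0 10 8 5 4 18 13 11)| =8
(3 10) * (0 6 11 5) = [6, 1, 2, 10, 4, 0, 11, 7, 8, 9, 3, 5] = (0 6 11 5)(3 10)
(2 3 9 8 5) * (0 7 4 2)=(0 7 4 2 3 9 8 5)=[7, 1, 3, 9, 2, 0, 6, 4, 5, 8]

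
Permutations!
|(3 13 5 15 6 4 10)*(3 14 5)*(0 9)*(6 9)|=|(0 6 4 10 14 5 15 9)(3 13)|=8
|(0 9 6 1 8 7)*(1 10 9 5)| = 15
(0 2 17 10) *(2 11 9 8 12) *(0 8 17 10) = (0 11 9 17)(2 10 8 12) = [11, 1, 10, 3, 4, 5, 6, 7, 12, 17, 8, 9, 2, 13, 14, 15, 16, 0]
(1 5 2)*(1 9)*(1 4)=(1 5 2 9 4)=[0, 5, 9, 3, 1, 2, 6, 7, 8, 4]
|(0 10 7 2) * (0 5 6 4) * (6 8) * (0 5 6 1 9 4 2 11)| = 20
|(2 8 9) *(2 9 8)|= 1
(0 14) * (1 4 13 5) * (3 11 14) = (0 3 11 14)(1 4 13 5) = [3, 4, 2, 11, 13, 1, 6, 7, 8, 9, 10, 14, 12, 5, 0]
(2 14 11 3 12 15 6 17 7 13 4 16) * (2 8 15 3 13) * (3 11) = (2 14 3 12 11 13 4 16 8 15 6 17 7) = [0, 1, 14, 12, 16, 5, 17, 2, 15, 9, 10, 13, 11, 4, 3, 6, 8, 7]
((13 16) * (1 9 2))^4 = ((1 9 2)(13 16))^4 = (16)(1 9 2)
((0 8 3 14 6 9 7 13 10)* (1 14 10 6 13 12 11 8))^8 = (0 11 6)(1 8 9)(3 7 14)(10 12 13)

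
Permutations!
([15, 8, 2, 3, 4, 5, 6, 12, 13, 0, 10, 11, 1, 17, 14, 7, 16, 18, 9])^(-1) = (0 9 18 17 13 8 1 12 7 15)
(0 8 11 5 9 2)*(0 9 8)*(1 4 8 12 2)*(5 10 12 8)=[0, 4, 9, 3, 5, 8, 6, 7, 11, 1, 12, 10, 2]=(1 4 5 8 11 10 12 2 9)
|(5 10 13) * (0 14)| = |(0 14)(5 10 13)| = 6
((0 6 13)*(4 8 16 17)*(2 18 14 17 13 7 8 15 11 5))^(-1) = (0 13 16 8 7 6)(2 5 11 15 4 17 14 18)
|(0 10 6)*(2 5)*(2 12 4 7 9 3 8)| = |(0 10 6)(2 5 12 4 7 9 3 8)| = 24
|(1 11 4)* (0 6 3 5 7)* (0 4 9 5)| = 6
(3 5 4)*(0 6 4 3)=(0 6 4)(3 5)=[6, 1, 2, 5, 0, 3, 4]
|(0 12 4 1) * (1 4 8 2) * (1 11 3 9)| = |(0 12 8 2 11 3 9 1)| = 8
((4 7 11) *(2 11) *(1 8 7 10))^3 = ((1 8 7 2 11 4 10))^3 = (1 2 10 7 4 8 11)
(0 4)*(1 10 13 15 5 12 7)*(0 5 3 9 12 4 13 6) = (0 13 15 3 9 12 7 1 10 6)(4 5) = [13, 10, 2, 9, 5, 4, 0, 1, 8, 12, 6, 11, 7, 15, 14, 3]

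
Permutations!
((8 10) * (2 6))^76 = ((2 6)(8 10))^76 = (10)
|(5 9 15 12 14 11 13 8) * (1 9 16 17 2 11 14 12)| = 21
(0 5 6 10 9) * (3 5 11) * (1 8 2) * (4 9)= (0 11 3 5 6 10 4 9)(1 8 2)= [11, 8, 1, 5, 9, 6, 10, 7, 2, 0, 4, 3]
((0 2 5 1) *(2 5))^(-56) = (0 5 1)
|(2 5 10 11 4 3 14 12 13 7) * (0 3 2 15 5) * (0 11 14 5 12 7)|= 9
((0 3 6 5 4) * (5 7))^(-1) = ((0 3 6 7 5 4))^(-1) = (0 4 5 7 6 3)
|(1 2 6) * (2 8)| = 4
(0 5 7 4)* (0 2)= [5, 1, 0, 3, 2, 7, 6, 4]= (0 5 7 4 2)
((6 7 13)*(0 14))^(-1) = ((0 14)(6 7 13))^(-1) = (0 14)(6 13 7)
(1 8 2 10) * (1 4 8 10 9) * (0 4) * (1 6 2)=[4, 10, 9, 3, 8, 5, 2, 7, 1, 6, 0]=(0 4 8 1 10)(2 9 6)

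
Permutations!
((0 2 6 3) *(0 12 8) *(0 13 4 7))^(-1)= (0 7 4 13 8 12 3 6 2)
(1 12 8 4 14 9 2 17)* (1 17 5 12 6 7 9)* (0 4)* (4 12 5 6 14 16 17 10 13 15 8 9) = (0 12 9 2 6 7 4 16 17 10 13 15 8)(1 14) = [12, 14, 6, 3, 16, 5, 7, 4, 0, 2, 13, 11, 9, 15, 1, 8, 17, 10]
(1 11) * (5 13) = (1 11)(5 13) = [0, 11, 2, 3, 4, 13, 6, 7, 8, 9, 10, 1, 12, 5]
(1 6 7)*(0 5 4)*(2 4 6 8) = (0 5 6 7 1 8 2 4) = [5, 8, 4, 3, 0, 6, 7, 1, 2]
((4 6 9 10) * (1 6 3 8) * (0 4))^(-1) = (0 10 9 6 1 8 3 4)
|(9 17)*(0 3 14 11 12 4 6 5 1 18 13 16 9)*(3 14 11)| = 14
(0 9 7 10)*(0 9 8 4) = (0 8 4)(7 10 9) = [8, 1, 2, 3, 0, 5, 6, 10, 4, 7, 9]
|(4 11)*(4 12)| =|(4 11 12)| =3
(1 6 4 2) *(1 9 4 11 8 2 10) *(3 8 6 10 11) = (1 10)(2 9 4 11 6 3 8) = [0, 10, 9, 8, 11, 5, 3, 7, 2, 4, 1, 6]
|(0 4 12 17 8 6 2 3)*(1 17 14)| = |(0 4 12 14 1 17 8 6 2 3)| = 10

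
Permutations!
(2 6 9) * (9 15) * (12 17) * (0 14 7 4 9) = (0 14 7 4 9 2 6 15)(12 17) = [14, 1, 6, 3, 9, 5, 15, 4, 8, 2, 10, 11, 17, 13, 7, 0, 16, 12]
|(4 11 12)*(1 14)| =6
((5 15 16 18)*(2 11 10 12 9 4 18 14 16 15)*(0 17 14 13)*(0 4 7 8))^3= (0 16 18 11 9)(2 12 8 14 4)(5 10 7 17 13)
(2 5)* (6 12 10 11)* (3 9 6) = [0, 1, 5, 9, 4, 2, 12, 7, 8, 6, 11, 3, 10] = (2 5)(3 9 6 12 10 11)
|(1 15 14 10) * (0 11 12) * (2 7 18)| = 12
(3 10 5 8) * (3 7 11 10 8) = (3 8 7 11 10 5) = [0, 1, 2, 8, 4, 3, 6, 11, 7, 9, 5, 10]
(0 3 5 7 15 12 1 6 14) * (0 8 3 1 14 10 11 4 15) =[1, 6, 2, 5, 15, 7, 10, 0, 3, 9, 11, 4, 14, 13, 8, 12] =(0 1 6 10 11 4 15 12 14 8 3 5 7)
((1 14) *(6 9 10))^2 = (14)(6 10 9)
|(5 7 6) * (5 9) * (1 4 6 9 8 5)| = 7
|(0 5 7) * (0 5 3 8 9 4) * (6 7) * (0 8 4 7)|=|(0 3 4 8 9 7 5 6)|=8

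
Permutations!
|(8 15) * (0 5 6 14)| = 4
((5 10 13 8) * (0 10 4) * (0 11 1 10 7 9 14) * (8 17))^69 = (0 7 9 14)(1 5 13 11 8 10 4 17)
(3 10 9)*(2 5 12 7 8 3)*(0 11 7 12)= [11, 1, 5, 10, 4, 0, 6, 8, 3, 2, 9, 7, 12]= (12)(0 11 7 8 3 10 9 2 5)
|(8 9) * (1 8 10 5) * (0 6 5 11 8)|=4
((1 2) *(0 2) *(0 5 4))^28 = ((0 2 1 5 4))^28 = (0 5 2 4 1)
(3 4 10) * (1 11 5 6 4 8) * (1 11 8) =(1 8 11 5 6 4 10 3) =[0, 8, 2, 1, 10, 6, 4, 7, 11, 9, 3, 5]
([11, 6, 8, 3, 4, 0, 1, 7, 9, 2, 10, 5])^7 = [11, 6, 8, 3, 4, 0, 1, 7, 9, 2, 10, 5]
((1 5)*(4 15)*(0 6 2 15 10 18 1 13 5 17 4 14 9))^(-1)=(0 9 14 15 2 6)(1 18 10 4 17)(5 13)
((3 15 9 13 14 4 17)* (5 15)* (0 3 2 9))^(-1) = ((0 3 5 15)(2 9 13 14 4 17))^(-1) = (0 15 5 3)(2 17 4 14 13 9)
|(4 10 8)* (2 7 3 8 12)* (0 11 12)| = 9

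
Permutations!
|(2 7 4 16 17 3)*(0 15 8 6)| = 12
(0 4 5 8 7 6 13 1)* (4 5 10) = (0 5 8 7 6 13 1)(4 10) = [5, 0, 2, 3, 10, 8, 13, 6, 7, 9, 4, 11, 12, 1]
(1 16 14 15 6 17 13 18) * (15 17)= (1 16 14 17 13 18)(6 15)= [0, 16, 2, 3, 4, 5, 15, 7, 8, 9, 10, 11, 12, 18, 17, 6, 14, 13, 1]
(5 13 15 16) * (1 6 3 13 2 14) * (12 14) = (1 6 3 13 15 16 5 2 12 14) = [0, 6, 12, 13, 4, 2, 3, 7, 8, 9, 10, 11, 14, 15, 1, 16, 5]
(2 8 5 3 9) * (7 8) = (2 7 8 5 3 9) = [0, 1, 7, 9, 4, 3, 6, 8, 5, 2]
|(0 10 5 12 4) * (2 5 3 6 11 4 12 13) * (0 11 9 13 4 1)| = |(0 10 3 6 9 13 2 5 4 11 1)| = 11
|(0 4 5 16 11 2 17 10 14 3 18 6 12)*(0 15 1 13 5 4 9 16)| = |(0 9 16 11 2 17 10 14 3 18 6 12 15 1 13 5)| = 16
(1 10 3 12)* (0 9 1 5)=(0 9 1 10 3 12 5)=[9, 10, 2, 12, 4, 0, 6, 7, 8, 1, 3, 11, 5]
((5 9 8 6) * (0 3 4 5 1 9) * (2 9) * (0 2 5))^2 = ((0 3 4)(1 5 2 9 8 6))^2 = (0 4 3)(1 2 8)(5 9 6)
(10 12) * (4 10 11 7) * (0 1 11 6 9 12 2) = (0 1 11 7 4 10 2)(6 9 12) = [1, 11, 0, 3, 10, 5, 9, 4, 8, 12, 2, 7, 6]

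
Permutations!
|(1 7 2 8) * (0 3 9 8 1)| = 12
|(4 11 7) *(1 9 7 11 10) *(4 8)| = 6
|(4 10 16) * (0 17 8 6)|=12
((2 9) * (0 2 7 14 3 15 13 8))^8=(0 8 13 15 3 14 7 9 2)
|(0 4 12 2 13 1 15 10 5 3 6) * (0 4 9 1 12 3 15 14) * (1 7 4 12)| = 33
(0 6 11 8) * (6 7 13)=(0 7 13 6 11 8)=[7, 1, 2, 3, 4, 5, 11, 13, 0, 9, 10, 8, 12, 6]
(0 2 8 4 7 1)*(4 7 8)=(0 2 4 8 7 1)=[2, 0, 4, 3, 8, 5, 6, 1, 7]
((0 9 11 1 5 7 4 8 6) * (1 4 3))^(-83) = (0 9 11 4 8 6)(1 5 7 3)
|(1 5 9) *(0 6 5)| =|(0 6 5 9 1)| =5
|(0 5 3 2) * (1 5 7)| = 6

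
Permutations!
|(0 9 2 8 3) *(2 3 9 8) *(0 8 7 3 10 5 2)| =|(0 7 3 8 9 10 5 2)| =8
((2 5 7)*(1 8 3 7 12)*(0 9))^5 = ((0 9)(1 8 3 7 2 5 12))^5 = (0 9)(1 5 7 8 12 2 3)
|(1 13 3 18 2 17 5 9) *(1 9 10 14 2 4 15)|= 30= |(1 13 3 18 4 15)(2 17 5 10 14)|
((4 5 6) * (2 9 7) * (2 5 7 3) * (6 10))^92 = (2 3 9)(4 5 6 7 10)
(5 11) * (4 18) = [0, 1, 2, 3, 18, 11, 6, 7, 8, 9, 10, 5, 12, 13, 14, 15, 16, 17, 4] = (4 18)(5 11)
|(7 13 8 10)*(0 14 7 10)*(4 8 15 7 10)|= |(0 14 10 4 8)(7 13 15)|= 15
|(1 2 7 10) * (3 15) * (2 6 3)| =7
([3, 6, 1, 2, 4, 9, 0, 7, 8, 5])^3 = (0 1 3 6 2)(5 9)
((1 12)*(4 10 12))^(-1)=(1 12 10 4)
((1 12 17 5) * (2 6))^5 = (1 12 17 5)(2 6)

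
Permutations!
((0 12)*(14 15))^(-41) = ((0 12)(14 15))^(-41) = (0 12)(14 15)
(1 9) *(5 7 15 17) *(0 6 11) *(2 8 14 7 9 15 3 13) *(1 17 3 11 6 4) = (0 4 1 15 3 13 2 8 14 7 11)(5 9 17) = [4, 15, 8, 13, 1, 9, 6, 11, 14, 17, 10, 0, 12, 2, 7, 3, 16, 5]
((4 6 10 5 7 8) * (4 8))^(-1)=((4 6 10 5 7))^(-1)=(4 7 5 10 6)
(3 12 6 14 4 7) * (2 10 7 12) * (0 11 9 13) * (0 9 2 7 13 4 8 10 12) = (0 11 2 12 6 14 8 10 13 9 4)(3 7) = [11, 1, 12, 7, 0, 5, 14, 3, 10, 4, 13, 2, 6, 9, 8]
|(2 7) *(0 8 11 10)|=|(0 8 11 10)(2 7)|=4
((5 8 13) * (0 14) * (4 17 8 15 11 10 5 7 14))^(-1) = ((0 4 17 8 13 7 14)(5 15 11 10))^(-1) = (0 14 7 13 8 17 4)(5 10 11 15)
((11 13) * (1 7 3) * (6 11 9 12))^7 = (1 7 3)(6 13 12 11 9)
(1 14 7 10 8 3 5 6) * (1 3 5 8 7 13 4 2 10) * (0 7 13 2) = (0 7 1 14 2 10 13 4)(3 8 5 6) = [7, 14, 10, 8, 0, 6, 3, 1, 5, 9, 13, 11, 12, 4, 2]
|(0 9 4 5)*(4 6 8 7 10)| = |(0 9 6 8 7 10 4 5)| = 8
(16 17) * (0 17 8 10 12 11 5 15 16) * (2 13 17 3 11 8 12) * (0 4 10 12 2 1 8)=(0 3 11 5 15 16 2 13 17 4 10 1 8 12)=[3, 8, 13, 11, 10, 15, 6, 7, 12, 9, 1, 5, 0, 17, 14, 16, 2, 4]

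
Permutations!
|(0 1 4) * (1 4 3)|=|(0 4)(1 3)|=2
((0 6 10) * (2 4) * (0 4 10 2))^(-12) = (0 10 6 4 2)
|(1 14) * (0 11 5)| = |(0 11 5)(1 14)| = 6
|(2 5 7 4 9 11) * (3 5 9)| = 12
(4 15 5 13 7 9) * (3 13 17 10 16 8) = (3 13 7 9 4 15 5 17 10 16 8) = [0, 1, 2, 13, 15, 17, 6, 9, 3, 4, 16, 11, 12, 7, 14, 5, 8, 10]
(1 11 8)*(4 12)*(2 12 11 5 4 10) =(1 5 4 11 8)(2 12 10) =[0, 5, 12, 3, 11, 4, 6, 7, 1, 9, 2, 8, 10]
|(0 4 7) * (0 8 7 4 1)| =|(0 1)(7 8)| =2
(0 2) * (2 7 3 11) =(0 7 3 11 2) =[7, 1, 0, 11, 4, 5, 6, 3, 8, 9, 10, 2]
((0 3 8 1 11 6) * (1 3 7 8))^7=(11)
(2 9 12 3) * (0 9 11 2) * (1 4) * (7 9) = (0 7 9 12 3)(1 4)(2 11) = [7, 4, 11, 0, 1, 5, 6, 9, 8, 12, 10, 2, 3]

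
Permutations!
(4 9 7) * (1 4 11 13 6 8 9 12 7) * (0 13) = (0 13 6 8 9 1 4 12 7 11) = [13, 4, 2, 3, 12, 5, 8, 11, 9, 1, 10, 0, 7, 6]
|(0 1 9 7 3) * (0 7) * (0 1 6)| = |(0 6)(1 9)(3 7)| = 2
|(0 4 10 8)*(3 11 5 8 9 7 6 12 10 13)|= |(0 4 13 3 11 5 8)(6 12 10 9 7)|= 35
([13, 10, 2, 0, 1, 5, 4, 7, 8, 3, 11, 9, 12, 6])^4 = (0 1 3 4 9 6 11 13 10)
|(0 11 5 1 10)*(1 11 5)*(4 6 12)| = 15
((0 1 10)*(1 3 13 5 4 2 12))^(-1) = (0 10 1 12 2 4 5 13 3)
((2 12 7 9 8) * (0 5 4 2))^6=(0 9 12 4)(2 5 8 7)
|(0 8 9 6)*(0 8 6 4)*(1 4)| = 6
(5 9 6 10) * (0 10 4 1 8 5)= (0 10)(1 8 5 9 6 4)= [10, 8, 2, 3, 1, 9, 4, 7, 5, 6, 0]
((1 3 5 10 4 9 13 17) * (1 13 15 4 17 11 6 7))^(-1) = (1 7 6 11 13 17 10 5 3)(4 15 9)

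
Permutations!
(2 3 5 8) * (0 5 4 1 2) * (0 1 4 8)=[5, 2, 3, 8, 4, 0, 6, 7, 1]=(0 5)(1 2 3 8)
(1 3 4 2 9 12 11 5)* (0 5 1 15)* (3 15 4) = (0 5 4 2 9 12 11 1 15) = [5, 15, 9, 3, 2, 4, 6, 7, 8, 12, 10, 1, 11, 13, 14, 0]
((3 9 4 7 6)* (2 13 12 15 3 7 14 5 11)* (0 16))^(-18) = ((0 16)(2 13 12 15 3 9 4 14 5 11)(6 7))^(-18) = (16)(2 12 3 4 5)(9 14 11 13 15)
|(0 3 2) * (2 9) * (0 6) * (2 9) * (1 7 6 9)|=|(0 3 2 9 1 7 6)|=7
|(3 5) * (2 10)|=2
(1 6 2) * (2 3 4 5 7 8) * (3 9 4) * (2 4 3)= (1 6 9 3 2)(4 5 7 8)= [0, 6, 1, 2, 5, 7, 9, 8, 4, 3]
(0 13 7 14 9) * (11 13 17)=(0 17 11 13 7 14 9)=[17, 1, 2, 3, 4, 5, 6, 14, 8, 0, 10, 13, 12, 7, 9, 15, 16, 11]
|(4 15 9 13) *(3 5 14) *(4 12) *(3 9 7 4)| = |(3 5 14 9 13 12)(4 15 7)| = 6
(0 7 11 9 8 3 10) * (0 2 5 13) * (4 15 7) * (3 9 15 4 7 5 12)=(0 7 11 15 5 13)(2 12 3 10)(8 9)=[7, 1, 12, 10, 4, 13, 6, 11, 9, 8, 2, 15, 3, 0, 14, 5]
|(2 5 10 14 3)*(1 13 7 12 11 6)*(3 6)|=11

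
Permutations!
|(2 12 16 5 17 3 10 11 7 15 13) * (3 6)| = 12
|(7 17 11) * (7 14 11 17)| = |(17)(11 14)| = 2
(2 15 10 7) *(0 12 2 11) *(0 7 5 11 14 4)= (0 12 2 15 10 5 11 7 14 4)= [12, 1, 15, 3, 0, 11, 6, 14, 8, 9, 5, 7, 2, 13, 4, 10]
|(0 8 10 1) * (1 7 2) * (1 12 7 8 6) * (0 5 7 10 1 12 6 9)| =8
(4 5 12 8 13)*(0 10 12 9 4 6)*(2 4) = [10, 1, 4, 3, 5, 9, 0, 7, 13, 2, 12, 11, 8, 6] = (0 10 12 8 13 6)(2 4 5 9)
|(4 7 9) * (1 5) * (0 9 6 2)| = |(0 9 4 7 6 2)(1 5)| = 6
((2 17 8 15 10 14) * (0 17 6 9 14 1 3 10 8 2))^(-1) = (0 14 9 6 2 17)(1 10 3)(8 15)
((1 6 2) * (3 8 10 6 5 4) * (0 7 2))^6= (0 3 2 10 5)(1 6 4 7 8)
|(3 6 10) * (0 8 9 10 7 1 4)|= |(0 8 9 10 3 6 7 1 4)|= 9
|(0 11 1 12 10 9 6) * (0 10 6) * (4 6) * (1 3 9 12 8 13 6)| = |(0 11 3 9)(1 8 13 6 10 12 4)| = 28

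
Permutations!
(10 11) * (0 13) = [13, 1, 2, 3, 4, 5, 6, 7, 8, 9, 11, 10, 12, 0] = (0 13)(10 11)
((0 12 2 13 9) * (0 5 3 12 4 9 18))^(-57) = (0 2 5)(3 4 13)(9 18 12) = ((0 4 9 5 3 12 2 13 18))^(-57)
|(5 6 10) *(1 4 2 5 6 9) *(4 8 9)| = |(1 8 9)(2 5 4)(6 10)| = 6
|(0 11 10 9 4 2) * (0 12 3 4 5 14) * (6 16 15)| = 12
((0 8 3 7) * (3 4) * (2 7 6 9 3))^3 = ((0 8 4 2 7)(3 6 9))^3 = (9)(0 2 8 7 4)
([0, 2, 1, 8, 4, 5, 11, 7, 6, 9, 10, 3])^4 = (11)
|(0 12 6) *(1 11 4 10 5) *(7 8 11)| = |(0 12 6)(1 7 8 11 4 10 5)| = 21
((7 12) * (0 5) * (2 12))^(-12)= (12)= ((0 5)(2 12 7))^(-12)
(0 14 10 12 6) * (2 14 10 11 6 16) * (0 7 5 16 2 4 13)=(0 10 12 2 14 11 6 7 5 16 4 13)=[10, 1, 14, 3, 13, 16, 7, 5, 8, 9, 12, 6, 2, 0, 11, 15, 4]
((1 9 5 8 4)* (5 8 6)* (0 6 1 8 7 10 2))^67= ((0 6 5 1 9 7 10 2)(4 8))^67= (0 1 10 6 9 2 5 7)(4 8)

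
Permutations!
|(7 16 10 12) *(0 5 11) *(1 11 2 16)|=|(0 5 2 16 10 12 7 1 11)|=9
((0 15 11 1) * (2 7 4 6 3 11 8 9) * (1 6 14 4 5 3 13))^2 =(0 8 2 5 11 13)(1 15 9 7 3 6)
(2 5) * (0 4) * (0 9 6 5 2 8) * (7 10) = (0 4 9 6 5 8)(7 10) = [4, 1, 2, 3, 9, 8, 5, 10, 0, 6, 7]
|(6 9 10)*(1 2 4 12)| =|(1 2 4 12)(6 9 10)| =12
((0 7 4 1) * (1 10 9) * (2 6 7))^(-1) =((0 2 6 7 4 10 9 1))^(-1) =(0 1 9 10 4 7 6 2)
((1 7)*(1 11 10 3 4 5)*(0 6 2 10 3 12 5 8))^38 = (0 2 12 1 11 4)(3 8 6 10 5 7)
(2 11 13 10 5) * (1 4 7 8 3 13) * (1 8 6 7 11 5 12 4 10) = (1 10 12 4 11 8 3 13)(2 5)(6 7) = [0, 10, 5, 13, 11, 2, 7, 6, 3, 9, 12, 8, 4, 1]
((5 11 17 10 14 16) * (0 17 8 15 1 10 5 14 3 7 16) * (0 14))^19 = ((0 17 5 11 8 15 1 10 3 7 16))^19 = (0 3 15 5 16 10 8 17 7 1 11)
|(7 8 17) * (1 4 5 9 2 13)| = 6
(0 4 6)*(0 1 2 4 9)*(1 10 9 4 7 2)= (0 4 6 10 9)(2 7)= [4, 1, 7, 3, 6, 5, 10, 2, 8, 0, 9]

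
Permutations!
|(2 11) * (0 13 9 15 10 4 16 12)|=|(0 13 9 15 10 4 16 12)(2 11)|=8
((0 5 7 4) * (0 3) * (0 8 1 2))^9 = ((0 5 7 4 3 8 1 2))^9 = (0 5 7 4 3 8 1 2)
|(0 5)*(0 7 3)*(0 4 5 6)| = |(0 6)(3 4 5 7)| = 4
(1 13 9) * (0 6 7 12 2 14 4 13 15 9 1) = (0 6 7 12 2 14 4 13 1 15 9) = [6, 15, 14, 3, 13, 5, 7, 12, 8, 0, 10, 11, 2, 1, 4, 9]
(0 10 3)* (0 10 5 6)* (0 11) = (0 5 6 11)(3 10) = [5, 1, 2, 10, 4, 6, 11, 7, 8, 9, 3, 0]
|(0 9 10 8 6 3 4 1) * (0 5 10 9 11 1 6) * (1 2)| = 21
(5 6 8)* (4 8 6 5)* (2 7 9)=[0, 1, 7, 3, 8, 5, 6, 9, 4, 2]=(2 7 9)(4 8)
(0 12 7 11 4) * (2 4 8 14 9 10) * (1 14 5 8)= [12, 14, 4, 3, 0, 8, 6, 11, 5, 10, 2, 1, 7, 13, 9]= (0 12 7 11 1 14 9 10 2 4)(5 8)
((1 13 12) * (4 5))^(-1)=(1 12 13)(4 5)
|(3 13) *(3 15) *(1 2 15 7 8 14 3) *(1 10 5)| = |(1 2 15 10 5)(3 13 7 8 14)| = 5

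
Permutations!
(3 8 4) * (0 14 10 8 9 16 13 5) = (0 14 10 8 4 3 9 16 13 5) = [14, 1, 2, 9, 3, 0, 6, 7, 4, 16, 8, 11, 12, 5, 10, 15, 13]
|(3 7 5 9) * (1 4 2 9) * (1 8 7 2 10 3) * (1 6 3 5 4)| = |(2 9 6 3)(4 10 5 8 7)| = 20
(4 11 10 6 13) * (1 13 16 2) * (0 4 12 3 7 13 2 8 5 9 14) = (0 4 11 10 6 16 8 5 9 14)(1 2)(3 7 13 12) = [4, 2, 1, 7, 11, 9, 16, 13, 5, 14, 6, 10, 3, 12, 0, 15, 8]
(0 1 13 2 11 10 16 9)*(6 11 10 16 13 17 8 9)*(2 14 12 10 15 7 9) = (0 1 17 8 2 15 7 9)(6 11 16)(10 13 14 12) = [1, 17, 15, 3, 4, 5, 11, 9, 2, 0, 13, 16, 10, 14, 12, 7, 6, 8]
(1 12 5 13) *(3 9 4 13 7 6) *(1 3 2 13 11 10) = (1 12 5 7 6 2 13 3 9 4 11 10) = [0, 12, 13, 9, 11, 7, 2, 6, 8, 4, 1, 10, 5, 3]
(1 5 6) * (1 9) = [0, 5, 2, 3, 4, 6, 9, 7, 8, 1] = (1 5 6 9)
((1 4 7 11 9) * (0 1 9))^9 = ((0 1 4 7 11))^9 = (0 11 7 4 1)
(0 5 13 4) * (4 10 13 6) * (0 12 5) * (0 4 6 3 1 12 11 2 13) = (0 4 11 2 13 10)(1 12 5 3) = [4, 12, 13, 1, 11, 3, 6, 7, 8, 9, 0, 2, 5, 10]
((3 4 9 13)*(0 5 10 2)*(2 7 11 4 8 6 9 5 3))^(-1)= (0 2 13 9 6 8 3)(4 11 7 10 5)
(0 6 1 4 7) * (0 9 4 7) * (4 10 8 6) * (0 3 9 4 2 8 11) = (0 2 8 6 1 7 4 3 9 10 11) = [2, 7, 8, 9, 3, 5, 1, 4, 6, 10, 11, 0]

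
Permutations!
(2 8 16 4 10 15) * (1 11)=[0, 11, 8, 3, 10, 5, 6, 7, 16, 9, 15, 1, 12, 13, 14, 2, 4]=(1 11)(2 8 16 4 10 15)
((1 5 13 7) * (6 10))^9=((1 5 13 7)(6 10))^9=(1 5 13 7)(6 10)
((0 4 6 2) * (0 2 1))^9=((0 4 6 1))^9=(0 4 6 1)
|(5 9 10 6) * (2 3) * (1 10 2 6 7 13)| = |(1 10 7 13)(2 3 6 5 9)| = 20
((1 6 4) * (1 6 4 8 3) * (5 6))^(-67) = (1 3 8 6 5 4)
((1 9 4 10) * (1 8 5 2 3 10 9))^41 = ((2 3 10 8 5)(4 9))^41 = (2 3 10 8 5)(4 9)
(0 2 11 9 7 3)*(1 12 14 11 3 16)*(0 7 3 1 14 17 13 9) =[2, 12, 1, 7, 4, 5, 6, 16, 8, 3, 10, 0, 17, 9, 11, 15, 14, 13] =(0 2 1 12 17 13 9 3 7 16 14 11)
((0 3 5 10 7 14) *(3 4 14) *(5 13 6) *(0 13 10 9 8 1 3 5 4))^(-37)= (1 9 7 3 8 5 10)(4 6 13 14)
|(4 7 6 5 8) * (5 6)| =4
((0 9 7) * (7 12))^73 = ((0 9 12 7))^73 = (0 9 12 7)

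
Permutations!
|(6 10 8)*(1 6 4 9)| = 6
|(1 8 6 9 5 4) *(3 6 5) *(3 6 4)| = 10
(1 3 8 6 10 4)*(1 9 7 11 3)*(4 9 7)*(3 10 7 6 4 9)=[0, 1, 2, 8, 6, 5, 7, 11, 4, 9, 3, 10]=(3 8 4 6 7 11 10)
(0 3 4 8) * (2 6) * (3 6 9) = (0 6 2 9 3 4 8) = [6, 1, 9, 4, 8, 5, 2, 7, 0, 3]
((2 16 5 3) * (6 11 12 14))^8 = ((2 16 5 3)(6 11 12 14))^8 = (16)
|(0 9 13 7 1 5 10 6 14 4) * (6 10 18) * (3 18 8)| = 12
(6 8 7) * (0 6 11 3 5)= [6, 1, 2, 5, 4, 0, 8, 11, 7, 9, 10, 3]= (0 6 8 7 11 3 5)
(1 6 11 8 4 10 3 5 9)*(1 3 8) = (1 6 11)(3 5 9)(4 10 8) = [0, 6, 2, 5, 10, 9, 11, 7, 4, 3, 8, 1]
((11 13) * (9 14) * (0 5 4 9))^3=(0 9 5 14 4)(11 13)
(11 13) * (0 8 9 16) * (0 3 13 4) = (0 8 9 16 3 13 11 4) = [8, 1, 2, 13, 0, 5, 6, 7, 9, 16, 10, 4, 12, 11, 14, 15, 3]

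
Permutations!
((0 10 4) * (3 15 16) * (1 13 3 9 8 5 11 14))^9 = ((0 10 4)(1 13 3 15 16 9 8 5 11 14))^9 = (1 14 11 5 8 9 16 15 3 13)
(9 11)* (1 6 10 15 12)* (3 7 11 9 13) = (1 6 10 15 12)(3 7 11 13) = [0, 6, 2, 7, 4, 5, 10, 11, 8, 9, 15, 13, 1, 3, 14, 12]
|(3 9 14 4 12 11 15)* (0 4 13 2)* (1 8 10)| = |(0 4 12 11 15 3 9 14 13 2)(1 8 10)| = 30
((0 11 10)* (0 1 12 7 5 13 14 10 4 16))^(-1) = (0 16 4 11)(1 10 14 13 5 7 12)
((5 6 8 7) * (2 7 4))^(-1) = (2 4 8 6 5 7)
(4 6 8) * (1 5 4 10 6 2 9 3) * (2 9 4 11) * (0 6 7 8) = (0 6)(1 5 11 2 4 9 3)(7 8 10) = [6, 5, 4, 1, 9, 11, 0, 8, 10, 3, 7, 2]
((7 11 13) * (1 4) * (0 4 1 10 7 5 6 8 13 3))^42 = (5 8)(6 13) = ((0 4 10 7 11 3)(5 6 8 13))^42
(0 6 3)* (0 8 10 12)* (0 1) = (0 6 3 8 10 12 1) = [6, 0, 2, 8, 4, 5, 3, 7, 10, 9, 12, 11, 1]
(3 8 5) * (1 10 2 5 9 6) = (1 10 2 5 3 8 9 6) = [0, 10, 5, 8, 4, 3, 1, 7, 9, 6, 2]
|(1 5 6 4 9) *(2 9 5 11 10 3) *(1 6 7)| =10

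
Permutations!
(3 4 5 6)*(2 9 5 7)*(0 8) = (0 8)(2 9 5 6 3 4 7) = [8, 1, 9, 4, 7, 6, 3, 2, 0, 5]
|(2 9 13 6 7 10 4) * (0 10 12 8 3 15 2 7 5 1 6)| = 33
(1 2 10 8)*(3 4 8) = [0, 2, 10, 4, 8, 5, 6, 7, 1, 9, 3] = (1 2 10 3 4 8)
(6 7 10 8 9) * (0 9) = (0 9 6 7 10 8) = [9, 1, 2, 3, 4, 5, 7, 10, 0, 6, 8]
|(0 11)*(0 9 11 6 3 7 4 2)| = 6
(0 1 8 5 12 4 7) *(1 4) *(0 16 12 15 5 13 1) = (0 4 7 16 12)(1 8 13)(5 15) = [4, 8, 2, 3, 7, 15, 6, 16, 13, 9, 10, 11, 0, 1, 14, 5, 12]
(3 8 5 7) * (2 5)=(2 5 7 3 8)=[0, 1, 5, 8, 4, 7, 6, 3, 2]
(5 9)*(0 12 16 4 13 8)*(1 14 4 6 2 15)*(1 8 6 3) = (0 12 16 3 1 14 4 13 6 2 15 8)(5 9) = [12, 14, 15, 1, 13, 9, 2, 7, 0, 5, 10, 11, 16, 6, 4, 8, 3]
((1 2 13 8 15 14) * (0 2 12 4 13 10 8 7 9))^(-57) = (0 8 1 13)(2 15 12 7)(4 9 10 14)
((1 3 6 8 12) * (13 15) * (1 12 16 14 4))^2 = (1 6 16 4 3 8 14)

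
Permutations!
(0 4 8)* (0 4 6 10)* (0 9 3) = (0 6 10 9 3)(4 8) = [6, 1, 2, 0, 8, 5, 10, 7, 4, 3, 9]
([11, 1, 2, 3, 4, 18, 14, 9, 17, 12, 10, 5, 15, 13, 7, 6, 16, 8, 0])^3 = [18, 1, 2, 3, 4, 11, 9, 15, 17, 6, 10, 0, 14, 13, 12, 7, 16, 8, 5]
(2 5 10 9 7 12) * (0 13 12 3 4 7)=(0 13 12 2 5 10 9)(3 4 7)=[13, 1, 5, 4, 7, 10, 6, 3, 8, 0, 9, 11, 2, 12]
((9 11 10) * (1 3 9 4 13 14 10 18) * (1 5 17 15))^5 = ((1 3 9 11 18 5 17 15)(4 13 14 10))^5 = (1 5 9 15 18 3 17 11)(4 13 14 10)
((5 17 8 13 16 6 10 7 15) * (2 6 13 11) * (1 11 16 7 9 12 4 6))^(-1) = (1 2 11)(4 12 9 10 6)(5 15 7 13 16 8 17)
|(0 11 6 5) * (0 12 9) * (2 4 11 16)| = 9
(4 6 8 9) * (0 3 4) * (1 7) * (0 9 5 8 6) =(9)(0 3 4)(1 7)(5 8) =[3, 7, 2, 4, 0, 8, 6, 1, 5, 9]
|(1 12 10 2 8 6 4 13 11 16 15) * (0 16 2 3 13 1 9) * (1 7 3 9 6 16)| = |(0 1 12 10 9)(2 8 16 15 6 4 7 3 13 11)| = 10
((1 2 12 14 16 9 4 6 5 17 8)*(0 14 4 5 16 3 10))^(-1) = (0 10 3 14)(1 8 17 5 9 16 6 4 12 2) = ((0 14 3 10)(1 2 12 4 6 16 9 5 17 8))^(-1)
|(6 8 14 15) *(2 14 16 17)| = |(2 14 15 6 8 16 17)| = 7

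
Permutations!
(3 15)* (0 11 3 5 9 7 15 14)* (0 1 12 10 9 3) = (0 11)(1 12 10 9 7 15 5 3 14) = [11, 12, 2, 14, 4, 3, 6, 15, 8, 7, 9, 0, 10, 13, 1, 5]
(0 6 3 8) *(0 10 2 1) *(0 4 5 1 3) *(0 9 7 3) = (0 6 9 7 3 8 10 2)(1 4 5) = [6, 4, 0, 8, 5, 1, 9, 3, 10, 7, 2]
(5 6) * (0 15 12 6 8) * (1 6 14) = (0 15 12 14 1 6 5 8) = [15, 6, 2, 3, 4, 8, 5, 7, 0, 9, 10, 11, 14, 13, 1, 12]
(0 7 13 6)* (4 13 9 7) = (0 4 13 6)(7 9) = [4, 1, 2, 3, 13, 5, 0, 9, 8, 7, 10, 11, 12, 6]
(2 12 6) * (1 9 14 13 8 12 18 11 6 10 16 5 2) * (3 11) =(1 9 14 13 8 12 10 16 5 2 18 3 11 6) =[0, 9, 18, 11, 4, 2, 1, 7, 12, 14, 16, 6, 10, 8, 13, 15, 5, 17, 3]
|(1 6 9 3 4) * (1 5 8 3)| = 12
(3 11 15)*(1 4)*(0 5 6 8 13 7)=(0 5 6 8 13 7)(1 4)(3 11 15)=[5, 4, 2, 11, 1, 6, 8, 0, 13, 9, 10, 15, 12, 7, 14, 3]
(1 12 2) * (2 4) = (1 12 4 2) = [0, 12, 1, 3, 2, 5, 6, 7, 8, 9, 10, 11, 4]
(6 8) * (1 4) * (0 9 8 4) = (0 9 8 6 4 1) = [9, 0, 2, 3, 1, 5, 4, 7, 6, 8]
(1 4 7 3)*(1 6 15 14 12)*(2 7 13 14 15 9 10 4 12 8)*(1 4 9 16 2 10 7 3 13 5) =(1 12 4 5)(2 3 6 16)(7 13 14 8 10 9) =[0, 12, 3, 6, 5, 1, 16, 13, 10, 7, 9, 11, 4, 14, 8, 15, 2]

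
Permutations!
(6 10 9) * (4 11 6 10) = (4 11 6)(9 10) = [0, 1, 2, 3, 11, 5, 4, 7, 8, 10, 9, 6]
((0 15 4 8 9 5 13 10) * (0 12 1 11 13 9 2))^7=(0 4 2 15 8)(1 13 12 11 10)(5 9)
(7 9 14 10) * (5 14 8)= [0, 1, 2, 3, 4, 14, 6, 9, 5, 8, 7, 11, 12, 13, 10]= (5 14 10 7 9 8)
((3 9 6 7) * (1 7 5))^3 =((1 7 3 9 6 5))^3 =(1 9)(3 5)(6 7)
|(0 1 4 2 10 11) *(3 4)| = 7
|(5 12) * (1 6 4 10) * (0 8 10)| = |(0 8 10 1 6 4)(5 12)| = 6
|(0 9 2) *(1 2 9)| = |(9)(0 1 2)| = 3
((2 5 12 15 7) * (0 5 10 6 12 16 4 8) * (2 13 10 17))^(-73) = (0 16 8 5 4)(2 17)(6 10 13 7 15 12) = ((0 5 16 4 8)(2 17)(6 12 15 7 13 10))^(-73)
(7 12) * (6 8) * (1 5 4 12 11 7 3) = [0, 5, 2, 1, 12, 4, 8, 11, 6, 9, 10, 7, 3] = (1 5 4 12 3)(6 8)(7 11)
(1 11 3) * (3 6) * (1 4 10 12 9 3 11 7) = (1 7)(3 4 10 12 9)(6 11) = [0, 7, 2, 4, 10, 5, 11, 1, 8, 3, 12, 6, 9]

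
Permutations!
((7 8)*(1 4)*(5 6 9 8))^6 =((1 4)(5 6 9 8 7))^6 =(5 6 9 8 7)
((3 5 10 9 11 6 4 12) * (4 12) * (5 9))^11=((3 9 11 6 12)(5 10))^11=(3 9 11 6 12)(5 10)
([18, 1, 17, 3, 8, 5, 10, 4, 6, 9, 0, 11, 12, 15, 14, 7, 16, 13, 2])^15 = [13, 1, 7, 3, 0, 5, 2, 10, 18, 9, 17, 11, 12, 8, 14, 6, 16, 4, 15]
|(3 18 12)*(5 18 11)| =5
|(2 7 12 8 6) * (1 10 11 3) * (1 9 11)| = |(1 10)(2 7 12 8 6)(3 9 11)| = 30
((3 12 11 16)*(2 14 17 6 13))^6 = (2 14 17 6 13)(3 11)(12 16)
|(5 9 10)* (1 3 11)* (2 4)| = |(1 3 11)(2 4)(5 9 10)| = 6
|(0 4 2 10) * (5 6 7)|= |(0 4 2 10)(5 6 7)|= 12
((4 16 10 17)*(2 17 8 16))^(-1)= ((2 17 4)(8 16 10))^(-1)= (2 4 17)(8 10 16)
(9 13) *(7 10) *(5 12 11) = (5 12 11)(7 10)(9 13) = [0, 1, 2, 3, 4, 12, 6, 10, 8, 13, 7, 5, 11, 9]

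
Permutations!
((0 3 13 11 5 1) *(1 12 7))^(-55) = (0 3 13 11 5 12 7 1)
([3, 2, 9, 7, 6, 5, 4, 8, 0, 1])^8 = (1 9 2)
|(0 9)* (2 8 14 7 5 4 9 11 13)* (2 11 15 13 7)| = 24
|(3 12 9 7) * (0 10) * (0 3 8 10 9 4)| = 8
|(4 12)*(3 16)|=2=|(3 16)(4 12)|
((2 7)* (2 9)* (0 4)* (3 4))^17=(0 4 3)(2 9 7)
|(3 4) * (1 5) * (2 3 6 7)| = 10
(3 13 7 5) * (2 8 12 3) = (2 8 12 3 13 7 5) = [0, 1, 8, 13, 4, 2, 6, 5, 12, 9, 10, 11, 3, 7]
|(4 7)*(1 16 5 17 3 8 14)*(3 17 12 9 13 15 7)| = |(17)(1 16 5 12 9 13 15 7 4 3 8 14)| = 12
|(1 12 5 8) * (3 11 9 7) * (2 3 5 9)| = 6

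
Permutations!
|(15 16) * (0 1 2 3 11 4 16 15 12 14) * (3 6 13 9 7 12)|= 36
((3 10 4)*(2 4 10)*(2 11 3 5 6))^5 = ((2 4 5 6)(3 11))^5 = (2 4 5 6)(3 11)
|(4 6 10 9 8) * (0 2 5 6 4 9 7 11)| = 14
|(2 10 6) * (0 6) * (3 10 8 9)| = |(0 6 2 8 9 3 10)| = 7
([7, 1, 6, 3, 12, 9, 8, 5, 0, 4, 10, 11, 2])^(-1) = (0 8 6 2 12 4 9 5 7)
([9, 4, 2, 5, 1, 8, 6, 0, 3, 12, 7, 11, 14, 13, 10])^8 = [12, 1, 2, 8, 4, 3, 6, 9, 5, 14, 0, 11, 10, 13, 7]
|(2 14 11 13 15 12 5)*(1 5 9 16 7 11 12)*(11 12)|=28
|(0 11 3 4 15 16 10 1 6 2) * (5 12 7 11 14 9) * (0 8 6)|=|(0 14 9 5 12 7 11 3 4 15 16 10 1)(2 8 6)|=39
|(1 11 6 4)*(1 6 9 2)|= 4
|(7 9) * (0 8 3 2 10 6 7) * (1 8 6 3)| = |(0 6 7 9)(1 8)(2 10 3)| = 12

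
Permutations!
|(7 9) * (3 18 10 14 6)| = 10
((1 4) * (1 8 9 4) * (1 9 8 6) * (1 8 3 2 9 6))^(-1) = ((1 6 8 3 2 9 4))^(-1) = (1 4 9 2 3 8 6)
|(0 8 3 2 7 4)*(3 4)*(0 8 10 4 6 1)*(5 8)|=21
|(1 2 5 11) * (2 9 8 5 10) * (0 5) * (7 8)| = 14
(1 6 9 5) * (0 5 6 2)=(0 5 1 2)(6 9)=[5, 2, 0, 3, 4, 1, 9, 7, 8, 6]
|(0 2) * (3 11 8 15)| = 4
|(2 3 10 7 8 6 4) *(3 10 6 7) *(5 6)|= |(2 10 3 5 6 4)(7 8)|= 6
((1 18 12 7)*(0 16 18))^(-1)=((0 16 18 12 7 1))^(-1)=(0 1 7 12 18 16)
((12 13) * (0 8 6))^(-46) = (13)(0 6 8) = ((0 8 6)(12 13))^(-46)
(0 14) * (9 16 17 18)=(0 14)(9 16 17 18)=[14, 1, 2, 3, 4, 5, 6, 7, 8, 16, 10, 11, 12, 13, 0, 15, 17, 18, 9]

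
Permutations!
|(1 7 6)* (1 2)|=|(1 7 6 2)|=4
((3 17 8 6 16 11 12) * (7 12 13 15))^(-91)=((3 17 8 6 16 11 13 15 7 12))^(-91)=(3 12 7 15 13 11 16 6 8 17)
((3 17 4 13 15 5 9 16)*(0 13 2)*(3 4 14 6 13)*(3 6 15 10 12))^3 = ((0 6 13 10 12 3 17 14 15 5 9 16 4 2))^3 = (0 10 17 5 4 6 12 14 9 2 13 3 15 16)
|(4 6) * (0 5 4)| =4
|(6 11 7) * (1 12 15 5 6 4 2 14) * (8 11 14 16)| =6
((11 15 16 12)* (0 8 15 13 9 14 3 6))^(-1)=((0 8 15 16 12 11 13 9 14 3 6))^(-1)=(0 6 3 14 9 13 11 12 16 15 8)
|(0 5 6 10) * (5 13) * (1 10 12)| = 7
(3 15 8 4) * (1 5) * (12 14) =(1 5)(3 15 8 4)(12 14) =[0, 5, 2, 15, 3, 1, 6, 7, 4, 9, 10, 11, 14, 13, 12, 8]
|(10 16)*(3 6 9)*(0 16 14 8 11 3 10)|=|(0 16)(3 6 9 10 14 8 11)|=14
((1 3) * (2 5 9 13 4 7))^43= (1 3)(2 5 9 13 4 7)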